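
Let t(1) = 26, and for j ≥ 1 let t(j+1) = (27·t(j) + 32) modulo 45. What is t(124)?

Computing terms: t(1) = 26, t(2) = 14, t(3) = 5, t(4) = 32, t(5) = 41, t(6) = 14.
Since t(6) = t(2) = 14, the sequence is eventually periodic: after a pre-period of length 1 it cycles with period 4.
For j ≥ 2, t(j) depends only on (j - 2) mod 4. (124 - 2) mod 4 = 2, so t(124) = t(4) = 32.

32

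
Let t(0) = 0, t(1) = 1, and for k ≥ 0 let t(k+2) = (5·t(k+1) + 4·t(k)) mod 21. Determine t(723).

Computing terms: t(0) = 0,  t(1) = 1,  t(2) = 5,  t(3) = 8,  t(4) = 18,  t(5) = 17,  t(6) = 10,  t(7) = 13,  t(8) = 0,  t(9) = 10,  t(10) = 8,  t(11) = 17,  t(12) = 12,  t(13) = 2,  t(14) = 16,  t(15) = 4,  t(16) = 0,  t(17) = 16,  t(18) = 17,  t(19) = 2,  t(20) = 15,  t(21) = 20,  t(22) = 13,  t(23) = 19,  t(24) = 0,  t(25) = 13,  t(26) = 2,  t(27) = 20,  t(28) = 3,  t(29) = 11,  t(30) = 4,  t(31) = 1,  t(32) = 0,  t(33) = 4,  t(34) = 20,  t(35) = 11,  t(36) = 9,  t(37) = 5,  t(38) = 19,  t(39) = 10,  t(40) = 0,  t(41) = 19,  t(42) = 11,  t(43) = 5,  t(44) = 6,  t(45) = 8,  t(46) = 1,  t(47) = 16,  t(48) = 0,  t(49) = 1.
Since (t(48), t(49)) = (t(0), t(1)) = (0, 1) (two consecutive terms determine the rest), the sequence is periodic with period 48.
So t(723) = t(0 + ((723-0) mod 48)) = t(3) = 8.

8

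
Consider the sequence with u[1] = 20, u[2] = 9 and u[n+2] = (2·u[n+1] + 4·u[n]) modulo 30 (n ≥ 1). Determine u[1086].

0

Listing terms: u[1] = 20; u[2] = 9; u[3] = 8; u[4] = 22; u[5] = 16; u[6] = 0; u[7] = 4; u[8] = 8; u[9] = 2; u[10] = 6; u[11] = 20; u[12] = 4; u[13] = 28; u[14] = 12; u[15] = 16; u[16] = 20; u[17] = 14; u[18] = 18; u[19] = 2; u[20] = 16; u[21] = 10; u[22] = 24; u[23] = 28; u[24] = 2; u[25] = 26; u[26] = 0; u[27] = 14; u[28] = 28; u[29] = 22; u[30] = 6; u[31] = 10; u[32] = 14; u[33] = 8; u[34] = 12; u[35] = 26; u[36] = 10; u[37] = 4; u[38] = 18; u[39] = 22; u[40] = 26; u[41] = 20; u[42] = 24; u[43] = 8; u[44] = 22.
Since (u[43], u[44]) = (u[3], u[4]) = (8, 22) (two consecutive terms determine the rest), the sequence is eventually periodic: after a pre-period of length 2 it cycles with period 40.
For n ≥ 3, u[n] depends only on (n - 3) mod 40. (1086 - 3) mod 40 = 3, so u[1086] = u[6] = 0.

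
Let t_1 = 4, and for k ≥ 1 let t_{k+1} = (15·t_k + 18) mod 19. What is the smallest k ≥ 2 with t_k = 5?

Computing terms: t_1 = 4,  t_2 = 2,  t_3 = 10,  t_4 = 16,  t_5 = 11,  t_6 = 12,  t_7 = 8,  t_8 = 5,  t_9 = 17,  t_{10} = 7,  t_{11} = 9,  t_{12} = 1,  t_{13} = 14,  t_{14} = 0,  t_{15} = 18,  t_{16} = 3,  t_{17} = 6,  t_{18} = 13,  t_{19} = 4.
Since t_{19} = t_1 = 4, the sequence is periodic with period 18.
The value 5 first appears (with k ≥ 2) at t_8.

8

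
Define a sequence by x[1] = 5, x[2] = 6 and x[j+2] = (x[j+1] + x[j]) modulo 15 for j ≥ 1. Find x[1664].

We have x[1] = 5; x[2] = 6; x[3] = 11; x[4] = 2; x[5] = 13; x[6] = 0; x[7] = 13; x[8] = 13; x[9] = 11; x[10] = 9; x[11] = 5; x[12] = 14; x[13] = 4; x[14] = 3; x[15] = 7; x[16] = 10; x[17] = 2; x[18] = 12; x[19] = 14; x[20] = 11; x[21] = 10; x[22] = 6; x[23] = 1; x[24] = 7; x[25] = 8; x[26] = 0; x[27] = 8; x[28] = 8; x[29] = 1; x[30] = 9; x[31] = 10; x[32] = 4; x[33] = 14; x[34] = 3; x[35] = 2; x[36] = 5; x[37] = 7; x[38] = 12; x[39] = 4; x[40] = 1; x[41] = 5; x[42] = 6.
The sequence repeats with period 40.
(1664 - 1) mod 40 = 23, so x[1664] = x[24] = 7.

7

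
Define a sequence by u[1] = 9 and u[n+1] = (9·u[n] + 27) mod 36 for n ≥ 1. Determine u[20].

Listing terms: u[1] = 9, u[2] = 0, u[3] = 27, u[4] = 18, u[5] = 9.
The sequence repeats with period 4.
So u[20] = u[1 + ((20-1) mod 4)] = u[4] = 18.

18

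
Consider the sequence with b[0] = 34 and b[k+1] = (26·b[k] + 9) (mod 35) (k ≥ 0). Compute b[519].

0

Listing terms: b[0] = 34,  b[1] = 18,  b[2] = 22,  b[3] = 21,  b[4] = 30,  b[5] = 19,  b[6] = 13,  b[7] = 32,  b[8] = 1,  b[9] = 0,  b[10] = 9,  b[11] = 33,  b[12] = 27,  b[13] = 11,  b[14] = 15,  b[15] = 14,  b[16] = 23,  b[17] = 12,  b[18] = 6,  b[19] = 25,  b[20] = 29,  b[21] = 28,  b[22] = 2,  b[23] = 26,  b[24] = 20,  b[25] = 4,  b[26] = 8,  b[27] = 7,  b[28] = 16,  b[29] = 5,  b[30] = 34.
The sequence repeats with period 30.
(519 - 0) mod 30 = 9, so b[519] = b[9] = 0.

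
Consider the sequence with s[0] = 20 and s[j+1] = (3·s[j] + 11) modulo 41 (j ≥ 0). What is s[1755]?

Listing terms: s[0] = 20,  s[1] = 30,  s[2] = 19,  s[3] = 27,  s[4] = 10,  s[5] = 0,  s[6] = 11,  s[7] = 3,  s[8] = 20.
Since s[8] = s[0] = 20, the sequence is periodic with period 8.
(1755 - 0) mod 8 = 3, so s[1755] = s[3] = 27.

27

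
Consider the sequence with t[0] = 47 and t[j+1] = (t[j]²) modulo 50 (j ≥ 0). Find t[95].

t[0] = 47, t[1] = 9, t[2] = 31, t[3] = 11, t[4] = 21, t[5] = 41, t[6] = 31.
Since t[6] = t[2] = 31, the sequence is eventually periodic: after a pre-period of length 2 it cycles with period 4.
For j ≥ 2, t[j] depends only on (j - 2) mod 4. (95 - 2) mod 4 = 1, so t[95] = t[3] = 11.

11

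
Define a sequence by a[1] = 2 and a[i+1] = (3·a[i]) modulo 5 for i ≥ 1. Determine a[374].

1

Computing terms: a[1] = 2,  a[2] = 1,  a[3] = 3,  a[4] = 4,  a[5] = 2.
The sequence repeats with period 4.
(374 - 1) mod 4 = 1, so a[374] = a[2] = 1.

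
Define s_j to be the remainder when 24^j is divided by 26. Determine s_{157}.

24

Listing terms: s_1 = 24,  s_2 = 4,  s_3 = 18,  s_4 = 16,  s_5 = 20,  s_6 = 12,  s_7 = 2,  s_8 = 22,  s_9 = 8,  s_{10} = 10,  s_{11} = 6,  s_{12} = 14,  s_{13} = 24.
Since s_{13} = s_1 = 24, the sequence is periodic with period 12.
(157 - 1) mod 12 = 0, so s_{157} = s_1 = 24.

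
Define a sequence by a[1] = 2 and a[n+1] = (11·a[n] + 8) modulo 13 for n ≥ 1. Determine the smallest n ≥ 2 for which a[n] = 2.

We have a[1] = 2, a[2] = 4, a[3] = 0, a[4] = 8, a[5] = 5, a[6] = 11, a[7] = 12, a[8] = 10, a[9] = 1, a[10] = 6, a[11] = 9, a[12] = 3, a[13] = 2.
The sequence repeats with period 12.
The value 2 next appears (with n ≥ 2) at a[13].

13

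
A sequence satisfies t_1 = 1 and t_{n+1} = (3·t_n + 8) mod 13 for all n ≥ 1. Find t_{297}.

2

Listing terms: t_1 = 1; t_2 = 11; t_3 = 2; t_4 = 1.
The sequence repeats with period 3.
So t_{297} = t_{1 + ((297-1) mod 3)} = t_3 = 2.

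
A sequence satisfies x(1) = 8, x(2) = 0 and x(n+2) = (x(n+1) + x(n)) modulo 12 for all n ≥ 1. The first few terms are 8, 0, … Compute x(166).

0

Listing terms: x(1) = 8, x(2) = 0, x(3) = 8, x(4) = 8, x(5) = 4, x(6) = 0, x(7) = 4, x(8) = 4, x(9) = 8, x(10) = 0.
Since (x(9), x(10)) = (x(1), x(2)) = (8, 0) (two consecutive terms determine the rest), the sequence is periodic with period 8.
So x(166) = x(1 + ((166-1) mod 8)) = x(6) = 0.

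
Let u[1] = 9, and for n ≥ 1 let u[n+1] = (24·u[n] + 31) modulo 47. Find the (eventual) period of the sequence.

23

u[1] = 9; u[2] = 12; u[3] = 37; u[4] = 26; u[5] = 44; u[6] = 6; u[7] = 34; u[8] = 1; u[9] = 8; u[10] = 35; u[11] = 25; u[12] = 20; u[13] = 41; u[14] = 28; u[15] = 45; u[16] = 30; u[17] = 46; u[18] = 7; u[19] = 11; u[20] = 13; u[21] = 14; u[22] = 38; u[23] = 3; u[24] = 9.
The sequence repeats with period 23.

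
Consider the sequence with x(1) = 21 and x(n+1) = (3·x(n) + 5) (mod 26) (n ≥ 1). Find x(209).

3

Computing terms: x(1) = 21; x(2) = 16; x(3) = 1; x(4) = 8; x(5) = 3; x(6) = 14; x(7) = 21.
Since x(7) = x(1) = 21, the sequence is periodic with period 6.
(209 - 1) mod 6 = 4, so x(209) = x(5) = 3.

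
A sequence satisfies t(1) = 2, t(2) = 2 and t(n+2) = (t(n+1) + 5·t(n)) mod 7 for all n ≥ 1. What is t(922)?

We have t(1) = 2; t(2) = 2; t(3) = 5; t(4) = 1; t(5) = 5; t(6) = 3; t(7) = 0; t(8) = 1; t(9) = 1; t(10) = 6; t(11) = 4; t(12) = 6; t(13) = 5; t(14) = 0; t(15) = 4; t(16) = 4; t(17) = 3; t(18) = 2; t(19) = 3; t(20) = 6; t(21) = 0; t(22) = 2; t(23) = 2.
The sequence repeats with period 21.
So t(922) = t(1 + ((922-1) mod 21)) = t(19) = 3.

3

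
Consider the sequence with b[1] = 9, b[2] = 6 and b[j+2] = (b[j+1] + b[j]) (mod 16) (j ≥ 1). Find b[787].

Computing terms: b[1] = 9; b[2] = 6; b[3] = 15; b[4] = 5; b[5] = 4; b[6] = 9; b[7] = 13; b[8] = 6; b[9] = 3; b[10] = 9; b[11] = 12; b[12] = 5; b[13] = 1; b[14] = 6; b[15] = 7; b[16] = 13; b[17] = 4; b[18] = 1; b[19] = 5; b[20] = 6; b[21] = 11; b[22] = 1; b[23] = 12; b[24] = 13; b[25] = 9; b[26] = 6.
The sequence repeats with period 24.
(787 - 1) mod 24 = 18, so b[787] = b[19] = 5.

5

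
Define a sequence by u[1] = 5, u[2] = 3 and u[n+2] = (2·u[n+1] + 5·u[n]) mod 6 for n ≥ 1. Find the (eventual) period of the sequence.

Computing terms: u[1] = 5; u[2] = 3; u[3] = 1; u[4] = 5; u[5] = 3.
The sequence repeats with period 3.

3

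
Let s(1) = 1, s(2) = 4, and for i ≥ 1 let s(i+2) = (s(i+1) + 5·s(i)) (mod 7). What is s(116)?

4

We have s(1) = 1, s(2) = 4, s(3) = 2, s(4) = 1, s(5) = 4.
Since (s(4), s(5)) = (s(1), s(2)) = (1, 4) (two consecutive terms determine the rest), the sequence is periodic with period 3.
(116 - 1) mod 3 = 1, so s(116) = s(2) = 4.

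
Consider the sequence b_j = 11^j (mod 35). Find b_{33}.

Computing terms: b_0 = 1,  b_1 = 11,  b_2 = 16,  b_3 = 1.
The sequence repeats with period 3.
(33 - 0) mod 3 = 0, so b_{33} = b_0 = 1.

1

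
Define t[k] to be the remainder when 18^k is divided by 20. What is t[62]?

Computing terms: t[1] = 18,  t[2] = 4,  t[3] = 12,  t[4] = 16,  t[5] = 8,  t[6] = 4.
Since t[6] = t[2] = 4, the sequence is eventually periodic: after a pre-period of length 1 it cycles with period 4.
For k ≥ 2, t[k] depends only on (k - 2) mod 4. (62 - 2) mod 4 = 0, so t[62] = t[2] = 4.

4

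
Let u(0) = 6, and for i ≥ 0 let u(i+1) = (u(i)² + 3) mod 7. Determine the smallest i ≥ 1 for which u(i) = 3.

u(0) = 6; u(1) = 4; u(2) = 5; u(3) = 0; u(4) = 3; u(5) = 5.
Since u(5) = u(2) = 5, the sequence is eventually periodic: after a pre-period of length 2 it cycles with period 3.
The value 3 first appears (with i ≥ 1) at u(4).

4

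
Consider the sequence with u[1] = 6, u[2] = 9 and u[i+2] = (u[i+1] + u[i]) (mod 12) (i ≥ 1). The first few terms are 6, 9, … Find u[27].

3

Computing terms: u[1] = 6, u[2] = 9, u[3] = 3, u[4] = 0, u[5] = 3, u[6] = 3, u[7] = 6, u[8] = 9.
Since (u[7], u[8]) = (u[1], u[2]) = (6, 9) (two consecutive terms determine the rest), the sequence is periodic with period 6.
(27 - 1) mod 6 = 2, so u[27] = u[3] = 3.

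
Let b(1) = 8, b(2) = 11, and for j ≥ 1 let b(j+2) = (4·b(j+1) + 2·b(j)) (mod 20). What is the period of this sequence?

b(1) = 8,  b(2) = 11,  b(3) = 0,  b(4) = 2,  b(5) = 8,  b(6) = 16,  b(7) = 0,  b(8) = 12,  b(9) = 8,  b(10) = 16.
Since (b(9), b(10)) = (b(5), b(6)) = (8, 16) (two consecutive terms determine the rest), the sequence is eventually periodic: after a pre-period of length 4 it cycles with period 4.

4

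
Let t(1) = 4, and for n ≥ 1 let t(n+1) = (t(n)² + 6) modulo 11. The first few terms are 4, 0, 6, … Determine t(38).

6

We have t(1) = 4,  t(2) = 0,  t(3) = 6,  t(4) = 9,  t(5) = 10,  t(6) = 7,  t(7) = 0.
Since t(7) = t(2) = 0, the sequence is eventually periodic: after a pre-period of length 1 it cycles with period 5.
For n ≥ 2, t(n) depends only on (n - 2) mod 5. (38 - 2) mod 5 = 1, so t(38) = t(3) = 6.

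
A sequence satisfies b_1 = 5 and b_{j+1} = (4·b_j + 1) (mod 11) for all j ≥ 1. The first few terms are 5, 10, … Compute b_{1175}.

Listing terms: b_1 = 5, b_2 = 10, b_3 = 8, b_4 = 0, b_5 = 1, b_6 = 5.
The sequence repeats with period 5.
(1175 - 1) mod 5 = 4, so b_{1175} = b_5 = 1.

1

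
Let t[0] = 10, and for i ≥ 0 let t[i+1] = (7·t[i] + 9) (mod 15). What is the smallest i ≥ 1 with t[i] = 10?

We have t[0] = 10, t[1] = 4, t[2] = 7, t[3] = 13, t[4] = 10.
Since t[4] = t[0] = 10, the sequence is periodic with period 4.
The value 10 next appears (with i ≥ 1) at t[4].

4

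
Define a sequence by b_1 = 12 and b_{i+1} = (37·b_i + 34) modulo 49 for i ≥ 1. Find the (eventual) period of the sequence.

Computing terms: b_1 = 12, b_2 = 37, b_3 = 31, b_4 = 5, b_5 = 23, b_6 = 3, b_7 = 47, b_8 = 9, b_9 = 24, b_{10} = 40, b_{11} = 44, b_{12} = 45, b_{13} = 33, b_{14} = 30, b_{15} = 17, b_{16} = 26, b_{17} = 16, b_{18} = 38, b_{19} = 19, b_{20} = 2, b_{21} = 10, b_{22} = 12.
The sequence repeats with period 21.

21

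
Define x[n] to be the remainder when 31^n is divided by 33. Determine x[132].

4

Computing terms: x[1] = 31, x[2] = 4, x[3] = 25, x[4] = 16, x[5] = 1, x[6] = 31.
Since x[6] = x[1] = 31, the sequence is periodic with period 5.
(132 - 1) mod 5 = 1, so x[132] = x[2] = 4.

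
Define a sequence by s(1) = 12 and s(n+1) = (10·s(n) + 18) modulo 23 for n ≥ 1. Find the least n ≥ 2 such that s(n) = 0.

2

Listing terms: s(1) = 12,  s(2) = 0,  s(3) = 18,  s(4) = 14,  s(5) = 20,  s(6) = 11,  s(7) = 13,  s(8) = 10,  s(9) = 3,  s(10) = 2,  s(11) = 15,  s(12) = 7,  s(13) = 19,  s(14) = 1,  s(15) = 5,  s(16) = 22,  s(17) = 8,  s(18) = 6,  s(19) = 9,  s(20) = 16,  s(21) = 17,  s(22) = 4,  s(23) = 12.
Since s(23) = s(1) = 12, the sequence is periodic with period 22.
The value 0 first appears (with n ≥ 2) at s(2).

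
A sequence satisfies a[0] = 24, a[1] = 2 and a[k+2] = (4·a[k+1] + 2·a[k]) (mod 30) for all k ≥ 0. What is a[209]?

Computing terms: a[0] = 24, a[1] = 2, a[2] = 26, a[3] = 18, a[4] = 4, a[5] = 22, a[6] = 6, a[7] = 8, a[8] = 14, a[9] = 12, a[10] = 16, a[11] = 28, a[12] = 24, a[13] = 2.
The sequence repeats with period 12.
So a[209] = a[0 + ((209-0) mod 12)] = a[5] = 22.

22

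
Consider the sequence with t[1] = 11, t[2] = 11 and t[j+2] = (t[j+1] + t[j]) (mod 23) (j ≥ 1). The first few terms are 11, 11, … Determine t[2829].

22

Listing terms: t[1] = 11; t[2] = 11; t[3] = 22; t[4] = 10; t[5] = 9; t[6] = 19; t[7] = 5; t[8] = 1; t[9] = 6; t[10] = 7; t[11] = 13; t[12] = 20; t[13] = 10; t[14] = 7; t[15] = 17; t[16] = 1; t[17] = 18; t[18] = 19; t[19] = 14; t[20] = 10; t[21] = 1; t[22] = 11; t[23] = 12; t[24] = 0; t[25] = 12; t[26] = 12; t[27] = 1; t[28] = 13; t[29] = 14; t[30] = 4; t[31] = 18; t[32] = 22; t[33] = 17; t[34] = 16; t[35] = 10; t[36] = 3; t[37] = 13; t[38] = 16; t[39] = 6; t[40] = 22; t[41] = 5; t[42] = 4; t[43] = 9; t[44] = 13; t[45] = 22; t[46] = 12; t[47] = 11; t[48] = 0; t[49] = 11; t[50] = 11.
Since (t[49], t[50]) = (t[1], t[2]) = (11, 11) (two consecutive terms determine the rest), the sequence is periodic with period 48.
(2829 - 1) mod 48 = 44, so t[2829] = t[45] = 22.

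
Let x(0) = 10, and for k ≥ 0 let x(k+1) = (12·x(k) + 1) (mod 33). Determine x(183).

28

x(0) = 10, x(1) = 22, x(2) = 1, x(3) = 13, x(4) = 25, x(5) = 4, x(6) = 16, x(7) = 28, x(8) = 7, x(9) = 19, x(10) = 31, x(11) = 10.
The sequence repeats with period 11.
So x(183) = x(0 + ((183-0) mod 11)) = x(7) = 28.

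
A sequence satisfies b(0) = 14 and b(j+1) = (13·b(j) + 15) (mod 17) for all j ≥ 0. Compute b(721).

10

Computing terms: b(0) = 14; b(1) = 10; b(2) = 9; b(3) = 13; b(4) = 14.
Since b(4) = b(0) = 14, the sequence is periodic with period 4.
So b(721) = b(0 + ((721-0) mod 4)) = b(1) = 10.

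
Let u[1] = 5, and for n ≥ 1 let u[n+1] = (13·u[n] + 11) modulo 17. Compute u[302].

We have u[1] = 5, u[2] = 8, u[3] = 13, u[4] = 10, u[5] = 5.
Since u[5] = u[1] = 5, the sequence is periodic with period 4.
(302 - 1) mod 4 = 1, so u[302] = u[2] = 8.

8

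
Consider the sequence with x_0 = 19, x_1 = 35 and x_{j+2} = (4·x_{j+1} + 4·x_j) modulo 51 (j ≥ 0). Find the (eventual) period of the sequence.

16

x_0 = 19, x_1 = 35, x_2 = 12, x_3 = 35, x_4 = 35, x_5 = 25, x_6 = 36, x_7 = 40, x_8 = 49, x_9 = 50, x_{10} = 39, x_{11} = 50, x_{12} = 50, x_{13} = 43, x_{14} = 15, x_{15} = 28, x_{16} = 19, x_{17} = 35.
The sequence repeats with period 16.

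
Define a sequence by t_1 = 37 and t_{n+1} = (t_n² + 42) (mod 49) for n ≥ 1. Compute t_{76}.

18

Listing terms: t_1 = 37,  t_2 = 39,  t_3 = 44,  t_4 = 18,  t_5 = 23,  t_6 = 32,  t_7 = 37.
The sequence repeats with period 6.
So t_{76} = t_{1 + ((76-1) mod 6)} = t_4 = 18.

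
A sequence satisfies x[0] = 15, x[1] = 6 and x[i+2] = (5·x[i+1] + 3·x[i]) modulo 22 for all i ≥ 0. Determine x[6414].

x[0] = 15, x[1] = 6, x[2] = 9, x[3] = 19, x[4] = 12, x[5] = 7, x[6] = 5, x[7] = 2, x[8] = 3, x[9] = 21, x[10] = 4, x[11] = 17, x[12] = 9, x[13] = 8, x[14] = 1, x[15] = 7, x[16] = 16, x[17] = 13, x[18] = 3, x[19] = 10, x[20] = 15, x[21] = 17, x[22] = 20, x[23] = 19, x[24] = 1, x[25] = 18, x[26] = 5, x[27] = 13, x[28] = 14, x[29] = 21, x[30] = 15, x[31] = 6.
The sequence repeats with period 30.
So x[6414] = x[0 + ((6414-0) mod 30)] = x[24] = 1.

1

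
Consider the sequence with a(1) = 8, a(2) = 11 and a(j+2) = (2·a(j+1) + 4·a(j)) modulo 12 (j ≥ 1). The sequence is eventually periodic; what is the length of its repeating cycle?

We have a(1) = 8,  a(2) = 11,  a(3) = 6,  a(4) = 8,  a(5) = 4,  a(6) = 4,  a(7) = 0,  a(8) = 4,  a(9) = 8,  a(10) = 8,  a(11) = 0,  a(12) = 8,  a(13) = 4.
Since (a(12), a(13)) = (a(4), a(5)) = (8, 4) (two consecutive terms determine the rest), the sequence is eventually periodic: after a pre-period of length 3 it cycles with period 8.

8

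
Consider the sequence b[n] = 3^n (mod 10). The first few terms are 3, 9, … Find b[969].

b[1] = 3, b[2] = 9, b[3] = 7, b[4] = 1, b[5] = 3.
The sequence repeats with period 4.
(969 - 1) mod 4 = 0, so b[969] = b[1] = 3.

3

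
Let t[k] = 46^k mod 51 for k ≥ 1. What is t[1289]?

Listing terms: t[1] = 46,  t[2] = 25,  t[3] = 28,  t[4] = 13,  t[5] = 37,  t[6] = 19,  t[7] = 7,  t[8] = 16,  t[9] = 22,  t[10] = 43,  t[11] = 40,  t[12] = 4,  t[13] = 31,  t[14] = 49,  t[15] = 10,  t[16] = 1,  t[17] = 46.
The sequence repeats with period 16.
(1289 - 1) mod 16 = 8, so t[1289] = t[9] = 22.

22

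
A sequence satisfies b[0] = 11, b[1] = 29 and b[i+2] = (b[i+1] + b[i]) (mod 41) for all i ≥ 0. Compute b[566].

Computing terms: b[0] = 11; b[1] = 29; b[2] = 40; b[3] = 28; b[4] = 27; b[5] = 14; b[6] = 0; b[7] = 14; b[8] = 14; b[9] = 28; b[10] = 1; b[11] = 29; b[12] = 30; b[13] = 18; b[14] = 7; b[15] = 25; b[16] = 32; b[17] = 16; b[18] = 7; b[19] = 23; b[20] = 30; b[21] = 12; b[22] = 1; b[23] = 13; b[24] = 14; b[25] = 27; b[26] = 0; b[27] = 27; b[28] = 27; b[29] = 13; b[30] = 40; b[31] = 12; b[32] = 11; b[33] = 23; b[34] = 34; b[35] = 16; b[36] = 9; b[37] = 25; b[38] = 34; b[39] = 18; b[40] = 11; b[41] = 29.
Since (b[40], b[41]) = (b[0], b[1]) = (11, 29) (two consecutive terms determine the rest), the sequence is periodic with period 40.
So b[566] = b[0 + ((566-0) mod 40)] = b[6] = 0.

0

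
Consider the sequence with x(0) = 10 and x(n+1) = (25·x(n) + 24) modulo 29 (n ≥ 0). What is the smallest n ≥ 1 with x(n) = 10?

Computing terms: x(0) = 10,  x(1) = 13,  x(2) = 1,  x(3) = 20,  x(4) = 2,  x(5) = 16,  x(6) = 18,  x(7) = 10.
The sequence repeats with period 7.
The value 10 next appears (with n ≥ 1) at x(7).

7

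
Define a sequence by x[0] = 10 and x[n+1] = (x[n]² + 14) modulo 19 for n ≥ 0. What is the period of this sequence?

4

x[0] = 10, x[1] = 0, x[2] = 14, x[3] = 1, x[4] = 15, x[5] = 11, x[6] = 2, x[7] = 18, x[8] = 15.
Since x[8] = x[4] = 15, the sequence is eventually periodic: after a pre-period of length 4 it cycles with period 4.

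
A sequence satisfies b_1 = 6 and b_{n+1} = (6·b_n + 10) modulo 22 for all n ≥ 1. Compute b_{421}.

6

b_1 = 6,  b_2 = 2,  b_3 = 0,  b_4 = 10,  b_5 = 4,  b_6 = 12,  b_7 = 16,  b_8 = 18,  b_9 = 8,  b_{10} = 14,  b_{11} = 6.
The sequence repeats with period 10.
(421 - 1) mod 10 = 0, so b_{421} = b_1 = 6.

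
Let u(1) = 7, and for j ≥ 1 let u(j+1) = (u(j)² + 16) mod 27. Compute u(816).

2

Computing terms: u(1) = 7,  u(2) = 11,  u(3) = 2,  u(4) = 20,  u(5) = 11.
Since u(5) = u(2) = 11, the sequence is eventually periodic: after a pre-period of length 1 it cycles with period 3.
For j ≥ 2, u(j) depends only on (j - 2) mod 3. (816 - 2) mod 3 = 1, so u(816) = u(3) = 2.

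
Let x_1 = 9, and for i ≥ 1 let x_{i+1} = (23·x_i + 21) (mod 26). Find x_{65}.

x_1 = 9,  x_2 = 20,  x_3 = 13,  x_4 = 8,  x_5 = 23,  x_6 = 4,  x_7 = 9.
The sequence repeats with period 6.
So x_{65} = x_{1 + ((65-1) mod 6)} = x_5 = 23.

23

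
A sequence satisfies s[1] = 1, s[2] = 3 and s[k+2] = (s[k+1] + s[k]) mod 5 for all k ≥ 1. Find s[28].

2

s[1] = 1; s[2] = 3; s[3] = 4; s[4] = 2; s[5] = 1; s[6] = 3.
Since (s[5], s[6]) = (s[1], s[2]) = (1, 3) (two consecutive terms determine the rest), the sequence is periodic with period 4.
(28 - 1) mod 4 = 3, so s[28] = s[4] = 2.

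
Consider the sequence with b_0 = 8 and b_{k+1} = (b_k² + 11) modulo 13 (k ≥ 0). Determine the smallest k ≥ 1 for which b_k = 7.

Listing terms: b_0 = 8; b_1 = 10; b_2 = 7; b_3 = 8.
Since b_3 = b_0 = 8, the sequence is periodic with period 3.
The value 7 first appears (with k ≥ 1) at b_2.

2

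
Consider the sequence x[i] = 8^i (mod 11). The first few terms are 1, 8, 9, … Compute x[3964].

We have x[0] = 1; x[1] = 8; x[2] = 9; x[3] = 6; x[4] = 4; x[5] = 10; x[6] = 3; x[7] = 2; x[8] = 5; x[9] = 7; x[10] = 1.
Since x[10] = x[0] = 1, the sequence is periodic with period 10.
(3964 - 0) mod 10 = 4, so x[3964] = x[4] = 4.

4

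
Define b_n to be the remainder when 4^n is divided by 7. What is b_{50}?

Listing terms: b_1 = 4,  b_2 = 2,  b_3 = 1,  b_4 = 4.
The sequence repeats with period 3.
(50 - 1) mod 3 = 1, so b_{50} = b_2 = 2.

2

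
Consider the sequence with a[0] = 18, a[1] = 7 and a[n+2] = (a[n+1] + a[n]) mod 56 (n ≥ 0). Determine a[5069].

9

a[0] = 18; a[1] = 7; a[2] = 25; a[3] = 32; a[4] = 1; a[5] = 33; a[6] = 34; a[7] = 11; a[8] = 45; a[9] = 0; a[10] = 45; a[11] = 45; a[12] = 34; a[13] = 23; a[14] = 1; a[15] = 24; a[16] = 25; a[17] = 49; a[18] = 18; a[19] = 11; a[20] = 29; a[21] = 40; a[22] = 13; a[23] = 53; a[24] = 10; a[25] = 7; a[26] = 17; a[27] = 24; a[28] = 41; a[29] = 9; a[30] = 50; a[31] = 3; a[32] = 53; a[33] = 0; a[34] = 53; a[35] = 53; a[36] = 50; a[37] = 47; a[38] = 41; a[39] = 32; a[40] = 17; a[41] = 49; a[42] = 10; a[43] = 3; a[44] = 13; a[45] = 16; a[46] = 29; a[47] = 45; a[48] = 18; a[49] = 7.
Since (a[48], a[49]) = (a[0], a[1]) = (18, 7) (two consecutive terms determine the rest), the sequence is periodic with period 48.
(5069 - 0) mod 48 = 29, so a[5069] = a[29] = 9.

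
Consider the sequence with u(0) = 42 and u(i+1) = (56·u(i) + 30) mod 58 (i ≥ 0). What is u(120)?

24

Computing terms: u(0) = 42; u(1) = 4; u(2) = 22; u(3) = 44; u(4) = 0; u(5) = 30; u(6) = 28; u(7) = 32; u(8) = 24; u(9) = 40; u(10) = 8; u(11) = 14; u(12) = 2; u(13) = 26; u(14) = 36; u(15) = 16; u(16) = 56; u(17) = 34; u(18) = 20; u(19) = 48; u(20) = 50; u(21) = 46; u(22) = 54; u(23) = 38; u(24) = 12; u(25) = 6; u(26) = 18; u(27) = 52; u(28) = 42.
The sequence repeats with period 28.
(120 - 0) mod 28 = 8, so u(120) = u(8) = 24.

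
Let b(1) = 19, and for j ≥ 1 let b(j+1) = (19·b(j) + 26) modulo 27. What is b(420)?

23

b(1) = 19, b(2) = 9, b(3) = 8, b(4) = 16, b(5) = 6, b(6) = 5, b(7) = 13, b(8) = 3, b(9) = 2, b(10) = 10, b(11) = 0, b(12) = 26, b(13) = 7, b(14) = 24, b(15) = 23, b(16) = 4, b(17) = 21, b(18) = 20, b(19) = 1, b(20) = 18, b(21) = 17, b(22) = 25, b(23) = 15, b(24) = 14, b(25) = 22, b(26) = 12, b(27) = 11, b(28) = 19.
Since b(28) = b(1) = 19, the sequence is periodic with period 27.
(420 - 1) mod 27 = 14, so b(420) = b(15) = 23.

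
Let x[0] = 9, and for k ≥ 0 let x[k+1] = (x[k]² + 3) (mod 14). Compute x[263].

10

Listing terms: x[0] = 9, x[1] = 0, x[2] = 3, x[3] = 12, x[4] = 7, x[5] = 10, x[6] = 5, x[7] = 0.
Since x[7] = x[1] = 0, the sequence is eventually periodic: after a pre-period of length 1 it cycles with period 6.
For k ≥ 1, x[k] depends only on (k - 1) mod 6. (263 - 1) mod 6 = 4, so x[263] = x[5] = 10.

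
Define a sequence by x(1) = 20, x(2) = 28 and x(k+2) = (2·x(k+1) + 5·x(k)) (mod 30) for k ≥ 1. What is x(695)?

16

We have x(1) = 20; x(2) = 28; x(3) = 6; x(4) = 2; x(5) = 4; x(6) = 18; x(7) = 26; x(8) = 22; x(9) = 24; x(10) = 8; x(11) = 16; x(12) = 12; x(13) = 14; x(14) = 28; x(15) = 6.
Since (x(14), x(15)) = (x(2), x(3)) = (28, 6) (two consecutive terms determine the rest), the sequence is eventually periodic: after a pre-period of length 1 it cycles with period 12.
For k ≥ 2, x(k) depends only on (k - 2) mod 12. (695 - 2) mod 12 = 9, so x(695) = x(11) = 16.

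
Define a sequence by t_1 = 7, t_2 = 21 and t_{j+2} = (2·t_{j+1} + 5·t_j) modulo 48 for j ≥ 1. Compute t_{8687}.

Listing terms: t_1 = 7; t_2 = 21; t_3 = 29; t_4 = 19; t_5 = 39; t_6 = 29; t_7 = 13; t_8 = 27; t_9 = 23; t_{10} = 37; t_{11} = 45; t_{12} = 35; t_{13} = 7; t_{14} = 45; t_{15} = 29; t_{16} = 43; t_{17} = 39; t_{18} = 5; t_{19} = 13; t_{20} = 3; t_{21} = 23; t_{22} = 13; t_{23} = 45; t_{24} = 11; t_{25} = 7; t_{26} = 21.
Since (t_{25}, t_{26}) = (t_1, t_2) = (7, 21) (two consecutive terms determine the rest), the sequence is periodic with period 24.
(8687 - 1) mod 24 = 22, so t_{8687} = t_{23} = 45.

45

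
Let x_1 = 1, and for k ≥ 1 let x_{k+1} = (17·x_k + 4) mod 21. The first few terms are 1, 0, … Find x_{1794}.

6

Listing terms: x_1 = 1; x_2 = 0; x_3 = 4; x_4 = 9; x_5 = 10; x_6 = 6; x_7 = 1.
The sequence repeats with period 6.
(1794 - 1) mod 6 = 5, so x_{1794} = x_6 = 6.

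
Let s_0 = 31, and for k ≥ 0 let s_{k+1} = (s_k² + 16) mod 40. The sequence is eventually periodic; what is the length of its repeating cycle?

3

s_0 = 31,  s_1 = 17,  s_2 = 25,  s_3 = 1,  s_4 = 17.
Since s_4 = s_1 = 17, the sequence is eventually periodic: after a pre-period of length 1 it cycles with period 3.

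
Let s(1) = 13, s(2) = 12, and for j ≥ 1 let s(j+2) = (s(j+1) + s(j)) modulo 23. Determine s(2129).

Listing terms: s(1) = 13; s(2) = 12; s(3) = 2; s(4) = 14; s(5) = 16; s(6) = 7; s(7) = 0; s(8) = 7; s(9) = 7; s(10) = 14; s(11) = 21; s(12) = 12; s(13) = 10; s(14) = 22; s(15) = 9; s(16) = 8; s(17) = 17; s(18) = 2; s(19) = 19; s(20) = 21; s(21) = 17; s(22) = 15; s(23) = 9; s(24) = 1; s(25) = 10; s(26) = 11; s(27) = 21; s(28) = 9; s(29) = 7; s(30) = 16; s(31) = 0; s(32) = 16; s(33) = 16; s(34) = 9; s(35) = 2; s(36) = 11; s(37) = 13; s(38) = 1; s(39) = 14; s(40) = 15; s(41) = 6; s(42) = 21; s(43) = 4; s(44) = 2; s(45) = 6; s(46) = 8; s(47) = 14; s(48) = 22; s(49) = 13; s(50) = 12.
Since (s(49), s(50)) = (s(1), s(2)) = (13, 12) (two consecutive terms determine the rest), the sequence is periodic with period 48.
So s(2129) = s(1 + ((2129-1) mod 48)) = s(17) = 17.

17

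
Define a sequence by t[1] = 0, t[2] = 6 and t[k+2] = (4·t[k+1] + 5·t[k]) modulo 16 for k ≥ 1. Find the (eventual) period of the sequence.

Listing terms: t[1] = 0; t[2] = 6; t[3] = 8; t[4] = 14; t[5] = 0; t[6] = 6.
The sequence repeats with period 4.

4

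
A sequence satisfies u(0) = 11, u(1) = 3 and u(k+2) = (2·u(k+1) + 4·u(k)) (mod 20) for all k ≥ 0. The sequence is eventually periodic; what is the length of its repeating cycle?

5

We have u(0) = 11; u(1) = 3; u(2) = 10; u(3) = 12; u(4) = 4; u(5) = 16; u(6) = 8; u(7) = 0; u(8) = 12; u(9) = 4.
Since (u(8), u(9)) = (u(3), u(4)) = (12, 4) (two consecutive terms determine the rest), the sequence is eventually periodic: after a pre-period of length 3 it cycles with period 5.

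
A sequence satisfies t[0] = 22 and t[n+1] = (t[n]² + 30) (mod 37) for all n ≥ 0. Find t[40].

21

Listing terms: t[0] = 22; t[1] = 33; t[2] = 9; t[3] = 0; t[4] = 30; t[5] = 5; t[6] = 18; t[7] = 21; t[8] = 27; t[9] = 19; t[10] = 21.
Since t[10] = t[7] = 21, the sequence is eventually periodic: after a pre-period of length 7 it cycles with period 3.
For n ≥ 7, t[n] depends only on (n - 7) mod 3. (40 - 7) mod 3 = 0, so t[40] = t[7] = 21.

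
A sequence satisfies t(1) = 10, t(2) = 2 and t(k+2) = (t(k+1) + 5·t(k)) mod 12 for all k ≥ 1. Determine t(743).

10

Computing terms: t(1) = 10, t(2) = 2, t(3) = 4, t(4) = 2, t(5) = 10, t(6) = 8, t(7) = 10, t(8) = 2.
Since (t(7), t(8)) = (t(1), t(2)) = (10, 2) (two consecutive terms determine the rest), the sequence is periodic with period 6.
(743 - 1) mod 6 = 4, so t(743) = t(5) = 10.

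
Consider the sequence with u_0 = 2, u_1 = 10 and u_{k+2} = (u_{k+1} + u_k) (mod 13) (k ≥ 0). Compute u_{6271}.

8

Listing terms: u_0 = 2,  u_1 = 10,  u_2 = 12,  u_3 = 9,  u_4 = 8,  u_5 = 4,  u_6 = 12,  u_7 = 3,  u_8 = 2,  u_9 = 5,  u_{10} = 7,  u_{11} = 12,  u_{12} = 6,  u_{13} = 5,  u_{14} = 11,  u_{15} = 3,  u_{16} = 1,  u_{17} = 4,  u_{18} = 5,  u_{19} = 9,  u_{20} = 1,  u_{21} = 10,  u_{22} = 11,  u_{23} = 8,  u_{24} = 6,  u_{25} = 1,  u_{26} = 7,  u_{27} = 8,  u_{28} = 2,  u_{29} = 10.
Since (u_{28}, u_{29}) = (u_0, u_1) = (2, 10) (two consecutive terms determine the rest), the sequence is periodic with period 28.
(6271 - 0) mod 28 = 27, so u_{6271} = u_{27} = 8.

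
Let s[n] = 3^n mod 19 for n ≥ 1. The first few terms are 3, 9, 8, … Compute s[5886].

We have s[1] = 3; s[2] = 9; s[3] = 8; s[4] = 5; s[5] = 15; s[6] = 7; s[7] = 2; s[8] = 6; s[9] = 18; s[10] = 16; s[11] = 10; s[12] = 11; s[13] = 14; s[14] = 4; s[15] = 12; s[16] = 17; s[17] = 13; s[18] = 1; s[19] = 3.
Since s[19] = s[1] = 3, the sequence is periodic with period 18.
(5886 - 1) mod 18 = 17, so s[5886] = s[18] = 1.

1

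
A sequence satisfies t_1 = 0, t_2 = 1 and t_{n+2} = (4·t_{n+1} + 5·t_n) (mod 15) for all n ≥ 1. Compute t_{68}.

1

t_1 = 0, t_2 = 1, t_3 = 4, t_4 = 6, t_5 = 14, t_6 = 11, t_7 = 9, t_8 = 1, t_9 = 4.
Since (t_8, t_9) = (t_2, t_3) = (1, 4) (two consecutive terms determine the rest), the sequence is eventually periodic: after a pre-period of length 1 it cycles with period 6.
For n ≥ 2, t_n depends only on (n - 2) mod 6. (68 - 2) mod 6 = 0, so t_{68} = t_2 = 1.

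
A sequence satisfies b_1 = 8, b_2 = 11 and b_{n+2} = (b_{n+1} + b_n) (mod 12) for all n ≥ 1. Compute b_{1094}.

7

Computing terms: b_1 = 8,  b_2 = 11,  b_3 = 7,  b_4 = 6,  b_5 = 1,  b_6 = 7,  b_7 = 8,  b_8 = 3,  b_9 = 11,  b_{10} = 2,  b_{11} = 1,  b_{12} = 3,  b_{13} = 4,  b_{14} = 7,  b_{15} = 11,  b_{16} = 6,  b_{17} = 5,  b_{18} = 11,  b_{19} = 4,  b_{20} = 3,  b_{21} = 7,  b_{22} = 10,  b_{23} = 5,  b_{24} = 3,  b_{25} = 8,  b_{26} = 11.
The sequence repeats with period 24.
So b_{1094} = b_{1 + ((1094-1) mod 24)} = b_{14} = 7.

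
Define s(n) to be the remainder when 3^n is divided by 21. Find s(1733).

12

Computing terms: s(0) = 1; s(1) = 3; s(2) = 9; s(3) = 6; s(4) = 18; s(5) = 12; s(6) = 15; s(7) = 3.
Since s(7) = s(1) = 3, the sequence is eventually periodic: after a pre-period of length 1 it cycles with period 6.
For n ≥ 1, s(n) depends only on (n - 1) mod 6. (1733 - 1) mod 6 = 4, so s(1733) = s(5) = 12.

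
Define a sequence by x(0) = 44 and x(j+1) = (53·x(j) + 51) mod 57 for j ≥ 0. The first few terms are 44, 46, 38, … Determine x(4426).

x(0) = 44; x(1) = 46; x(2) = 38; x(3) = 13; x(4) = 56; x(5) = 55; x(6) = 2; x(7) = 43; x(8) = 50; x(9) = 22; x(10) = 20; x(11) = 28; x(12) = 53; x(13) = 10; x(14) = 11; x(15) = 7; x(16) = 23; x(17) = 16; x(18) = 44.
Since x(18) = x(0) = 44, the sequence is periodic with period 18.
(4426 - 0) mod 18 = 16, so x(4426) = x(16) = 23.

23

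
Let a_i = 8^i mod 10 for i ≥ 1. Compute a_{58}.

a_1 = 8; a_2 = 4; a_3 = 2; a_4 = 6; a_5 = 8.
Since a_5 = a_1 = 8, the sequence is periodic with period 4.
So a_{58} = a_{1 + ((58-1) mod 4)} = a_2 = 4.

4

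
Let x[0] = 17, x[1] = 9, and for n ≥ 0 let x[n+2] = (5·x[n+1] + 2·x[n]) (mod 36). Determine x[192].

35

x[0] = 17,  x[1] = 9,  x[2] = 7,  x[3] = 17,  x[4] = 27,  x[5] = 25,  x[6] = 35,  x[7] = 9,  x[8] = 7.
Since (x[7], x[8]) = (x[1], x[2]) = (9, 7) (two consecutive terms determine the rest), the sequence is eventually periodic: after a pre-period of length 1 it cycles with period 6.
For n ≥ 1, x[n] depends only on (n - 1) mod 6. (192 - 1) mod 6 = 5, so x[192] = x[6] = 35.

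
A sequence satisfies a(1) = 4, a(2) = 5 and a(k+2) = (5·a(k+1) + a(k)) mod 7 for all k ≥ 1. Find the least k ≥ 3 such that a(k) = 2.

a(1) = 4,  a(2) = 5,  a(3) = 1,  a(4) = 3,  a(5) = 2,  a(6) = 6,  a(7) = 4,  a(8) = 5.
Since (a(7), a(8)) = (a(1), a(2)) = (4, 5) (two consecutive terms determine the rest), the sequence is periodic with period 6.
The value 2 first appears (with k ≥ 3) at a(5).

5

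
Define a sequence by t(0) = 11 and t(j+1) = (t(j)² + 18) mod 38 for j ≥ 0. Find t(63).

t(0) = 11,  t(1) = 25,  t(2) = 35,  t(3) = 27,  t(4) = 25.
Since t(4) = t(1) = 25, the sequence is eventually periodic: after a pre-period of length 1 it cycles with period 3.
For j ≥ 1, t(j) depends only on (j - 1) mod 3. (63 - 1) mod 3 = 2, so t(63) = t(3) = 27.

27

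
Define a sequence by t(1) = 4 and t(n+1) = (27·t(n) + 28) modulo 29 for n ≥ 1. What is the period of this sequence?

Listing terms: t(1) = 4,  t(2) = 20,  t(3) = 17,  t(4) = 23,  t(5) = 11,  t(6) = 6,  t(7) = 16,  t(8) = 25,  t(9) = 7,  t(10) = 14,  t(11) = 0,  t(12) = 28,  t(13) = 1,  t(14) = 26,  t(15) = 5,  t(16) = 18,  t(17) = 21,  t(18) = 15,  t(19) = 27,  t(20) = 3,  t(21) = 22,  t(22) = 13,  t(23) = 2,  t(24) = 24,  t(25) = 9,  t(26) = 10,  t(27) = 8,  t(28) = 12,  t(29) = 4.
The sequence repeats with period 28.

28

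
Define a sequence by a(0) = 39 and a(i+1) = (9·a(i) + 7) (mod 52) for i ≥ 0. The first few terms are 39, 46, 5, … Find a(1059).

Computing terms: a(0) = 39, a(1) = 46, a(2) = 5, a(3) = 0, a(4) = 7, a(5) = 18, a(6) = 13, a(7) = 20, a(8) = 31, a(9) = 26, a(10) = 33, a(11) = 44, a(12) = 39.
Since a(12) = a(0) = 39, the sequence is periodic with period 12.
So a(1059) = a(0 + ((1059-0) mod 12)) = a(3) = 0.

0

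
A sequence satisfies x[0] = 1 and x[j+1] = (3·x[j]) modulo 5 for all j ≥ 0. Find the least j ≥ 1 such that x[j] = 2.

3

Computing terms: x[0] = 1,  x[1] = 3,  x[2] = 4,  x[3] = 2,  x[4] = 1.
Since x[4] = x[0] = 1, the sequence is periodic with period 4.
The value 2 first appears (with j ≥ 1) at x[3].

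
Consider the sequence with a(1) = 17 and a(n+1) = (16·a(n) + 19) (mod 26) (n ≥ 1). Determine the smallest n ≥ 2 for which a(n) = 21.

Listing terms: a(1) = 17; a(2) = 5; a(3) = 21; a(4) = 17.
Since a(4) = a(1) = 17, the sequence is periodic with period 3.
The value 21 first appears (with n ≥ 2) at a(3).

3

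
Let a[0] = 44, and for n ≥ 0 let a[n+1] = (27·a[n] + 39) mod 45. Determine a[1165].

We have a[0] = 44; a[1] = 12; a[2] = 3; a[3] = 30; a[4] = 39; a[5] = 12.
Since a[5] = a[1] = 12, the sequence is eventually periodic: after a pre-period of length 1 it cycles with period 4.
For n ≥ 1, a[n] depends only on (n - 1) mod 4. (1165 - 1) mod 4 = 0, so a[1165] = a[1] = 12.

12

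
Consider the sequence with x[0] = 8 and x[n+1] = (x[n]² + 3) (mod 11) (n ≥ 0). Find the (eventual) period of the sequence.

Computing terms: x[0] = 8; x[1] = 1; x[2] = 4; x[3] = 8.
Since x[3] = x[0] = 8, the sequence is periodic with period 3.

3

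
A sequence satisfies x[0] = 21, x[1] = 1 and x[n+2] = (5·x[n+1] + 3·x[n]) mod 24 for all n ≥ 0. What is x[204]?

5

Computing terms: x[0] = 21; x[1] = 1; x[2] = 20; x[3] = 7; x[4] = 23; x[5] = 16; x[6] = 5; x[7] = 1; x[8] = 20.
Since (x[7], x[8]) = (x[1], x[2]) = (1, 20) (two consecutive terms determine the rest), the sequence is eventually periodic: after a pre-period of length 1 it cycles with period 6.
For n ≥ 1, x[n] depends only on (n - 1) mod 6. (204 - 1) mod 6 = 5, so x[204] = x[6] = 5.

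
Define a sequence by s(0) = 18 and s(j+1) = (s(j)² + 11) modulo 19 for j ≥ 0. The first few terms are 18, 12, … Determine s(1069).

12

s(0) = 18; s(1) = 12; s(2) = 3; s(3) = 1; s(4) = 12.
Since s(4) = s(1) = 12, the sequence is eventually periodic: after a pre-period of length 1 it cycles with period 3.
For j ≥ 1, s(j) depends only on (j - 1) mod 3. (1069 - 1) mod 3 = 0, so s(1069) = s(1) = 12.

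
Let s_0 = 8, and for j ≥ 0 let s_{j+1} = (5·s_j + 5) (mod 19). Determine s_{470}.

s_0 = 8; s_1 = 7; s_2 = 2; s_3 = 15; s_4 = 4; s_5 = 6; s_6 = 16; s_7 = 9; s_8 = 12; s_9 = 8.
The sequence repeats with period 9.
So s_{470} = s_{0 + ((470-0) mod 9)} = s_2 = 2.

2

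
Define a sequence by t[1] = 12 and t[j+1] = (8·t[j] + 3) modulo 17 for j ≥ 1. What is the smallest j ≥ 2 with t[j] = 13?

3

We have t[1] = 12, t[2] = 14, t[3] = 13, t[4] = 5, t[5] = 9, t[6] = 7, t[7] = 8, t[8] = 16, t[9] = 12.
The sequence repeats with period 8.
The value 13 first appears (with j ≥ 2) at t[3].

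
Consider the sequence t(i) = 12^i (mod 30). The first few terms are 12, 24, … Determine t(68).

Listing terms: t(1) = 12,  t(2) = 24,  t(3) = 18,  t(4) = 6,  t(5) = 12.
Since t(5) = t(1) = 12, the sequence is periodic with period 4.
So t(68) = t(1 + ((68-1) mod 4)) = t(4) = 6.

6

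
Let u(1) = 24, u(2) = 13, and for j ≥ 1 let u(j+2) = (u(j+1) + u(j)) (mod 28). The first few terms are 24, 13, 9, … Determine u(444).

13

u(1) = 24; u(2) = 13; u(3) = 9; u(4) = 22; u(5) = 3; u(6) = 25; u(7) = 0; u(8) = 25; u(9) = 25; u(10) = 22; u(11) = 19; u(12) = 13; u(13) = 4; u(14) = 17; u(15) = 21; u(16) = 10; u(17) = 3; u(18) = 13; u(19) = 16; u(20) = 1; u(21) = 17; u(22) = 18; u(23) = 7; u(24) = 25; u(25) = 4; u(26) = 1; u(27) = 5; u(28) = 6; u(29) = 11; u(30) = 17; u(31) = 0; u(32) = 17; u(33) = 17; u(34) = 6; u(35) = 23; u(36) = 1; u(37) = 24; u(38) = 25; u(39) = 21; u(40) = 18; u(41) = 11; u(42) = 1; u(43) = 12; u(44) = 13; u(45) = 25; u(46) = 10; u(47) = 7; u(48) = 17; u(49) = 24; u(50) = 13.
Since (u(49), u(50)) = (u(1), u(2)) = (24, 13) (two consecutive terms determine the rest), the sequence is periodic with period 48.
So u(444) = u(1 + ((444-1) mod 48)) = u(12) = 13.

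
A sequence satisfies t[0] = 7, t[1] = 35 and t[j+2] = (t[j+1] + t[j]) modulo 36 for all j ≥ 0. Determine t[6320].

We have t[0] = 7; t[1] = 35; t[2] = 6; t[3] = 5; t[4] = 11; t[5] = 16; t[6] = 27; t[7] = 7; t[8] = 34; t[9] = 5; t[10] = 3; t[11] = 8; t[12] = 11; t[13] = 19; t[14] = 30; t[15] = 13; t[16] = 7; t[17] = 20; t[18] = 27; t[19] = 11; t[20] = 2; t[21] = 13; t[22] = 15; t[23] = 28; t[24] = 7; t[25] = 35.
Since (t[24], t[25]) = (t[0], t[1]) = (7, 35) (two consecutive terms determine the rest), the sequence is periodic with period 24.
So t[6320] = t[0 + ((6320-0) mod 24)] = t[8] = 34.

34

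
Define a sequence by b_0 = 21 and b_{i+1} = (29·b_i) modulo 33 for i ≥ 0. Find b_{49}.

3

b_0 = 21,  b_1 = 15,  b_2 = 6,  b_3 = 9,  b_4 = 30,  b_5 = 12,  b_6 = 18,  b_7 = 27,  b_8 = 24,  b_9 = 3,  b_{10} = 21.
Since b_{10} = b_0 = 21, the sequence is periodic with period 10.
(49 - 0) mod 10 = 9, so b_{49} = b_9 = 3.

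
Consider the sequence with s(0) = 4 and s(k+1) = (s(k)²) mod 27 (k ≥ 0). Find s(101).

25

Listing terms: s(0) = 4; s(1) = 16; s(2) = 13; s(3) = 7; s(4) = 22; s(5) = 25; s(6) = 4.
Since s(6) = s(0) = 4, the sequence is periodic with period 6.
(101 - 0) mod 6 = 5, so s(101) = s(5) = 25.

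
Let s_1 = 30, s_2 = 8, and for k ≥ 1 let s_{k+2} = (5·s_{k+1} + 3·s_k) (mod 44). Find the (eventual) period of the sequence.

We have s_1 = 30, s_2 = 8, s_3 = 42, s_4 = 14, s_5 = 20, s_6 = 10, s_7 = 22, s_8 = 8, s_9 = 18, s_{10} = 26, s_{11} = 8, s_{12} = 30, s_{13} = 42, s_{14} = 36, s_{15} = 42, s_{16} = 10, s_{17} = 0, s_{18} = 30, s_{19} = 18, s_{20} = 4, s_{21} = 30, s_{22} = 30, s_{23} = 20, s_{24} = 14, s_{25} = 42, s_{26} = 32, s_{27} = 22, s_{28} = 30, s_{29} = 40, s_{30} = 26, s_{31} = 30, s_{32} = 8.
Since (s_{31}, s_{32}) = (s_1, s_2) = (30, 8) (two consecutive terms determine the rest), the sequence is periodic with period 30.

30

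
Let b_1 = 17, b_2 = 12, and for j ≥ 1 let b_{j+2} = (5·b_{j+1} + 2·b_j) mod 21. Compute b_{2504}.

b_1 = 17,  b_2 = 12,  b_3 = 10,  b_4 = 11,  b_5 = 12,  b_6 = 19,  b_7 = 14,  b_8 = 3,  b_9 = 1,  b_{10} = 11,  b_{11} = 15,  b_{12} = 13,  b_{13} = 11,  b_{14} = 18,  b_{15} = 7,  b_{16} = 8,  b_{17} = 12,  b_{18} = 13,  b_{19} = 5,  b_{20} = 9,  b_{21} = 13,  b_{22} = 20,  b_{23} = 0,  b_{24} = 19,  b_{25} = 11,  b_{26} = 9,  b_{27} = 4,  b_{28} = 17,  b_{29} = 9,  b_{30} = 16,  b_{31} = 14,  b_{32} = 18,  b_{33} = 13,  b_{34} = 17,  b_{35} = 6,  b_{36} = 1,  b_{37} = 17,  b_{38} = 3,  b_{39} = 7,  b_{40} = 20,  b_{41} = 9,  b_{42} = 1,  b_{43} = 2,  b_{44} = 12,  b_{45} = 1,  b_{46} = 8,  b_{47} = 0,  b_{48} = 16,  b_{49} = 17,  b_{50} = 12.
The sequence repeats with period 48.
So b_{2504} = b_{1 + ((2504-1) mod 48)} = b_8 = 3.

3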